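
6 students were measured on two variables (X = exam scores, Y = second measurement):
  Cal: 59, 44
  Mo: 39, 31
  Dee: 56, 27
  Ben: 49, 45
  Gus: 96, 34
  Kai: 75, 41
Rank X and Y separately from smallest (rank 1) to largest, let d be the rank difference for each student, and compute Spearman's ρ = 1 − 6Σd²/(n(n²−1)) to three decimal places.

0.086

Ranks of variable 1: 4, 1, 3, 2, 6, 5
Ranks of variable 2: 5, 2, 1, 6, 3, 4
d = r₁ − r₂: -1, -1, 2, -4, 3, 1
d²: 1, 1, 4, 16, 9, 1; Σd² = 32
ρ = 1 − 6·32/(6·35) = 1 − 192/210 = 0.086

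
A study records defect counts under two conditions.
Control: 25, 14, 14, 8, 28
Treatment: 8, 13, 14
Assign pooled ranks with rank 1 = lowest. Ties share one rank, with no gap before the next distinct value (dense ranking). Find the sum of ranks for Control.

16

Sorted (ascending): 8, 8, 13, 14, 14, 14, 25, 28
The 2 values of 8 share dense rank 1.
The 3 values of 14 share dense rank 3.
Remaining distinct values take the next consecutive integers.
Control values → pooled ranks: 25→4, 14→3, 14→3, 8→1, 28→5
Rank sum = 4 + 3 + 3 + 1 + 5 = 16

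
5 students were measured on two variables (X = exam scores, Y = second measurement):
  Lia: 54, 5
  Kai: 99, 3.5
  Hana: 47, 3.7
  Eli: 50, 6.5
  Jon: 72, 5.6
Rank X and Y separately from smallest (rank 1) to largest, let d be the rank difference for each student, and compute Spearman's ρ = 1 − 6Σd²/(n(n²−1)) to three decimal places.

-0.300

Ranks of variable 1: 3, 5, 1, 2, 4
Ranks of variable 2: 3, 1, 2, 5, 4
d = r₁ − r₂: 0, 4, -1, -3, 0
d²: 0, 16, 1, 9, 0; Σd² = 26
ρ = 1 − 6·26/(5·24) = 1 − 156/120 = -0.300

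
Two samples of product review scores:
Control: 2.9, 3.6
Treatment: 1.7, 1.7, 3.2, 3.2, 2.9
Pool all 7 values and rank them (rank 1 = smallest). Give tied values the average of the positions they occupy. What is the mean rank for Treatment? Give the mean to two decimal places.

3.50

Sorted (ascending): 1.7, 1.7, 2.9, 2.9, 3.2, 3.2, 3.6
The 2 values of 1.7 occupy positions 1–2 → average rank (1+2)/2 = 1.5.
The 2 values of 2.9 occupy positions 3–4 → average rank (3+4)/2 = 3.5.
The 2 values of 3.2 occupy positions 5–6 → average rank (5+6)/2 = 5.5.
Treatment values → pooled ranks: 1.7→1.5, 1.7→1.5, 3.2→5.5, 3.2→5.5, 2.9→3.5
Mean rank = (1.5 + 1.5 + 5.5 + 5.5 + 3.5) / 5 = 3.50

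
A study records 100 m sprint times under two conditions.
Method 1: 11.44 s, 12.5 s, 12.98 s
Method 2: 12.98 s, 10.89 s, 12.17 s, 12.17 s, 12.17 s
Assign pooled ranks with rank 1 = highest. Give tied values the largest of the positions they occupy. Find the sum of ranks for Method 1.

Sorted (descending): 12.98, 12.98, 12.5, 12.17, 12.17, 12.17, 11.44, 10.89
The 2 values of 12.98 occupy positions 1–2 → each gets rank 2.
The 3 values of 12.17 occupy positions 4–6 → each gets rank 6.
Method 1 values → pooled ranks: 11.44→7, 12.5→3, 12.98→2
Rank sum = 7 + 3 + 2 = 12

12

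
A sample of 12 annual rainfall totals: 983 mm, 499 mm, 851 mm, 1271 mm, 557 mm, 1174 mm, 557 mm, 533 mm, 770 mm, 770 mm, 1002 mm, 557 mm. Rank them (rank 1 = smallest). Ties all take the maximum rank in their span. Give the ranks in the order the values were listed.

Sorted (ascending): 499, 533, 557, 557, 557, 770, 770, 851, 983, 1002, 1174, 1271
The 3 values of 557 occupy positions 3–5 → each gets rank 5.
The 2 values of 770 occupy positions 6–7 → each gets rank 7.

9, 1, 8, 12, 5, 11, 5, 2, 7, 7, 10, 5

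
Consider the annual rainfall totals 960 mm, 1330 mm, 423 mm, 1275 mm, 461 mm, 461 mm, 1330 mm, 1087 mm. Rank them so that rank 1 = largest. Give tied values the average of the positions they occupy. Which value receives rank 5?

960

Sorted (descending): 1330, 1330, 1275, 1087, 960, 461, 461, 423
The 2 values of 1330 occupy positions 1–2 → average rank (1+2)/2 = 1.5.
The 2 values of 461 occupy positions 6–7 → average rank (6+7)/2 = 6.5.
Rank 5 → value 960.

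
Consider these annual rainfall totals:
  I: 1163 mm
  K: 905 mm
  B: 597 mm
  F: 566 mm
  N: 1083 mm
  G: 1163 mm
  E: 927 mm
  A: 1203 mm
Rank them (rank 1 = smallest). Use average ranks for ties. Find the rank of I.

6.5

Sorted (ascending): 566, 597, 905, 927, 1083, 1163, 1163, 1203
The 2 values of 1163 occupy positions 6–7 → average rank (6+7)/2 = 6.5.
I has value 1163 mm → rank 6.5.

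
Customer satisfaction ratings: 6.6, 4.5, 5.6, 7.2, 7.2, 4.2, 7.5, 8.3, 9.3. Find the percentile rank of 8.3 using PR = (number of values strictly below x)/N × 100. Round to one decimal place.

77.8

N = 9.
Strictly below 8.3: 7. Equal to 8.3: 1.
PR = 7/9 × 100 = 77.8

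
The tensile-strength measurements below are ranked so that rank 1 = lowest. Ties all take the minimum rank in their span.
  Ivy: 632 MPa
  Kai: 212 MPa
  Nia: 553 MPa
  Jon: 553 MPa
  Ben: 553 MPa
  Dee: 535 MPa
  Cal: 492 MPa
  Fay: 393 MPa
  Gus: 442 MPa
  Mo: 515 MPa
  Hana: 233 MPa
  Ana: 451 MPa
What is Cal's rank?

Sorted (ascending): 212, 233, 393, 442, 451, 492, 515, 535, 553, 553, 553, 632
The 3 values of 553 occupy positions 9–11 → each gets rank 9.
Cal has value 492 MPa → rank 6.

6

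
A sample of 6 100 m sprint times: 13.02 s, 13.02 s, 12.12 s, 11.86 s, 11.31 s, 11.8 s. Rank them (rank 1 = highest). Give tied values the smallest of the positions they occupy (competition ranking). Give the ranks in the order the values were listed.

Sorted (descending): 13.02, 13.02, 12.12, 11.86, 11.8, 11.31
The 2 values of 13.02 occupy positions 1–2 → each gets rank 1.

1, 1, 3, 4, 6, 5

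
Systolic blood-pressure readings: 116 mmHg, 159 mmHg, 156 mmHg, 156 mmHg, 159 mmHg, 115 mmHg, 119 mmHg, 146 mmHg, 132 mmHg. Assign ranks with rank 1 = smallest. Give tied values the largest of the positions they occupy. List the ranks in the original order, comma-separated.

Sorted (ascending): 115, 116, 119, 132, 146, 156, 156, 159, 159
The 2 values of 156 occupy positions 6–7 → each gets rank 7.
The 2 values of 159 occupy positions 8–9 → each gets rank 9.

2, 9, 7, 7, 9, 1, 3, 5, 4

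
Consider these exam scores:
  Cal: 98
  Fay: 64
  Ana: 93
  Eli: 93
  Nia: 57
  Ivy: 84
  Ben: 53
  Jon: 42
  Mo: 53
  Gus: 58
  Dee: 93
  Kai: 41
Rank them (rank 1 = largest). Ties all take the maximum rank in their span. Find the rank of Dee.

4

Sorted (descending): 98, 93, 93, 93, 84, 64, 58, 57, 53, 53, 42, 41
The 3 values of 93 occupy positions 2–4 → each gets rank 4.
The 2 values of 53 occupy positions 9–10 → each gets rank 10.
Dee has value 93 → rank 4.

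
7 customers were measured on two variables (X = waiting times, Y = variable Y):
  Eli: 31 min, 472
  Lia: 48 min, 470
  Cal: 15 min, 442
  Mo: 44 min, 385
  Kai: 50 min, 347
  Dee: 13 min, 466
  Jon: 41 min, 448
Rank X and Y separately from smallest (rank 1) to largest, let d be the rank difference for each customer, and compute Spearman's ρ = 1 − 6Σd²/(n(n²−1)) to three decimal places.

Ranks of variable 1: 3, 6, 2, 5, 7, 1, 4
Ranks of variable 2: 7, 6, 3, 2, 1, 5, 4
d = r₁ − r₂: -4, 0, -1, 3, 6, -4, 0
d²: 16, 0, 1, 9, 36, 16, 0; Σd² = 78
ρ = 1 − 6·78/(7·48) = 1 − 468/336 = -0.393

-0.393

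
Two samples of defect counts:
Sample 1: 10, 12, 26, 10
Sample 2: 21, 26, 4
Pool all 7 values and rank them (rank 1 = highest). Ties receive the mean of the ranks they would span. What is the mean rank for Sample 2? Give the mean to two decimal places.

Sorted (descending): 26, 26, 21, 12, 10, 10, 4
The 2 values of 26 occupy positions 1–2 → average rank (1+2)/2 = 1.5.
The 2 values of 10 occupy positions 5–6 → average rank (5+6)/2 = 5.5.
Sample 2 values → pooled ranks: 21→3, 26→1.5, 4→7
Mean rank = (3 + 1.5 + 7) / 3 = 3.83

3.83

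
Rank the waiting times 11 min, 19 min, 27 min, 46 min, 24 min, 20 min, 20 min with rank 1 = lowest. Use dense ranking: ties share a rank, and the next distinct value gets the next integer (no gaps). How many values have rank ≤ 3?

4

Sorted (ascending): 11, 19, 20, 20, 24, 27, 46
The 2 values of 20 share dense rank 3.
Remaining distinct values take the next consecutive integers.
Ranks ≤ 3: {1, 2, 3, 3} → 4 values.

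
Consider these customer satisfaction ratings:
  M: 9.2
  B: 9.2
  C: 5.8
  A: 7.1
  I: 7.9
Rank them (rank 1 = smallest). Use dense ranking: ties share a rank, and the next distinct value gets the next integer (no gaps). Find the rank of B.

4

Sorted (ascending): 5.8, 7.1, 7.9, 9.2, 9.2
The 2 values of 9.2 share dense rank 4.
Remaining distinct values take the next consecutive integers.
B has value 9.2 → rank 4.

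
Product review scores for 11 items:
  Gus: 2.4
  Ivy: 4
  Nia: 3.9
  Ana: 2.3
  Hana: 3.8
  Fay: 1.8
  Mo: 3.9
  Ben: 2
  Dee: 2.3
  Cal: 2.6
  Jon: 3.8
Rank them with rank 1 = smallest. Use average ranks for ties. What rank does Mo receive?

Sorted (ascending): 1.8, 2, 2.3, 2.3, 2.4, 2.6, 3.8, 3.8, 3.9, 3.9, 4
The 2 values of 2.3 occupy positions 3–4 → average rank (3+4)/2 = 3.5.
The 2 values of 3.8 occupy positions 7–8 → average rank (7+8)/2 = 7.5.
The 2 values of 3.9 occupy positions 9–10 → average rank (9+10)/2 = 9.5.
Mo has value 3.9 → rank 9.5.

9.5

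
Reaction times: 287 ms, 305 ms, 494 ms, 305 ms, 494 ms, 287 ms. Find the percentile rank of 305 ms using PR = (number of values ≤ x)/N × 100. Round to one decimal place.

66.7

N = 6.
Strictly below 305: 2. Equal to 305: 2.
PR = 4/6 × 100 = 66.7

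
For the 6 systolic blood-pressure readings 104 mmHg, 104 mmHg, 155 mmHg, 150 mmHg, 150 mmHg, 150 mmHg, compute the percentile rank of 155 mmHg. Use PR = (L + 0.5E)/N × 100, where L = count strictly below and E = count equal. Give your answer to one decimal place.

91.7

N = 6.
Strictly below 155: 5. Equal to 155: 1.
PR = (5 + 0.5·1)/6 × 100 = 91.7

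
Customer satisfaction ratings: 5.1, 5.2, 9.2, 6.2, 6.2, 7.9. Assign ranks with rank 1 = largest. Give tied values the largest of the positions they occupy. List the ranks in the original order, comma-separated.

Sorted (descending): 9.2, 7.9, 6.2, 6.2, 5.2, 5.1
The 2 values of 6.2 occupy positions 3–4 → each gets rank 4.

6, 5, 1, 4, 4, 2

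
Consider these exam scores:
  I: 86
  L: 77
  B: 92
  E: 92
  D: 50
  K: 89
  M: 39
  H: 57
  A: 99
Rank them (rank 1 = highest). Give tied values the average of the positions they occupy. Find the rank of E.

2.5

Sorted (descending): 99, 92, 92, 89, 86, 77, 57, 50, 39
The 2 values of 92 occupy positions 2–3 → average rank (2+3)/2 = 2.5.
E has value 92 → rank 2.5.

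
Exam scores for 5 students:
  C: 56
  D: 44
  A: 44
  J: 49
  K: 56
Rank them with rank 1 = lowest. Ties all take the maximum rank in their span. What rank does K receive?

Sorted (ascending): 44, 44, 49, 56, 56
The 2 values of 44 occupy positions 1–2 → each gets rank 2.
The 2 values of 56 occupy positions 4–5 → each gets rank 5.
K has value 56 → rank 5.

5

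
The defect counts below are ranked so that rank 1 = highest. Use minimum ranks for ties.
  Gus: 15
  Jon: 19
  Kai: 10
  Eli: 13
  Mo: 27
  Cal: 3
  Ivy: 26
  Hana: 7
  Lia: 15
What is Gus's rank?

Sorted (descending): 27, 26, 19, 15, 15, 13, 10, 7, 3
The 2 values of 15 occupy positions 4–5 → each gets rank 4.
Gus has value 15 → rank 4.

4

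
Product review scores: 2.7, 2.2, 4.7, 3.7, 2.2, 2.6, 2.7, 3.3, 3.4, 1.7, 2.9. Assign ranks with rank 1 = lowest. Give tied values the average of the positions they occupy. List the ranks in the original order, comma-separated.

Sorted (ascending): 1.7, 2.2, 2.2, 2.6, 2.7, 2.7, 2.9, 3.3, 3.4, 3.7, 4.7
The 2 values of 2.2 occupy positions 2–3 → average rank (2+3)/2 = 2.5.
The 2 values of 2.7 occupy positions 5–6 → average rank (5+6)/2 = 5.5.

5.5, 2.5, 11, 10, 2.5, 4, 5.5, 8, 9, 1, 7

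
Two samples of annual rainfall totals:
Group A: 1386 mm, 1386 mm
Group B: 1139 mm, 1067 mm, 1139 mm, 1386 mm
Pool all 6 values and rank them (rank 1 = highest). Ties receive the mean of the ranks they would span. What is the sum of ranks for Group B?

17

Sorted (descending): 1386, 1386, 1386, 1139, 1139, 1067
The 3 values of 1386 occupy positions 1–3 → average rank 2.
The 2 values of 1139 occupy positions 4–5 → average rank (4+5)/2 = 4.5.
Group B values → pooled ranks: 1139→4.5, 1067→6, 1139→4.5, 1386→2
Rank sum = 4.5 + 6 + 4.5 + 2 = 17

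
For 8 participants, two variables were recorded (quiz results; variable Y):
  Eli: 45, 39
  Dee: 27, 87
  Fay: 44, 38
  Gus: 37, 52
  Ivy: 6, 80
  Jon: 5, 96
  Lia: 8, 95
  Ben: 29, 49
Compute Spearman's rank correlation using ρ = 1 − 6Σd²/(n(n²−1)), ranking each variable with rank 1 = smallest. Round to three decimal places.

Ranks of variable 1: 8, 4, 7, 6, 2, 1, 3, 5
Ranks of variable 2: 2, 6, 1, 4, 5, 8, 7, 3
d = r₁ − r₂: 6, -2, 6, 2, -3, -7, -4, 2
d²: 36, 4, 36, 4, 9, 49, 16, 4; Σd² = 158
ρ = 1 − 6·158/(8·63) = 1 − 948/504 = -0.881

-0.881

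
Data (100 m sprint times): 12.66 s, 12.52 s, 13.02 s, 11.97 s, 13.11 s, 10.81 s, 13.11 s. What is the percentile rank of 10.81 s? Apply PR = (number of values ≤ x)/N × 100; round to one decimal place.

N = 7.
Strictly below 10.81: 0. Equal to 10.81: 1.
PR = 1/7 × 100 = 14.3

14.3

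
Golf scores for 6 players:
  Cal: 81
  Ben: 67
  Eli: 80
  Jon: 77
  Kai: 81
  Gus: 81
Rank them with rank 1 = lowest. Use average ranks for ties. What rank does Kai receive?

5

Sorted (ascending): 67, 77, 80, 81, 81, 81
The 3 values of 81 occupy positions 4–6 → average rank 5.
Kai has value 81 → rank 5.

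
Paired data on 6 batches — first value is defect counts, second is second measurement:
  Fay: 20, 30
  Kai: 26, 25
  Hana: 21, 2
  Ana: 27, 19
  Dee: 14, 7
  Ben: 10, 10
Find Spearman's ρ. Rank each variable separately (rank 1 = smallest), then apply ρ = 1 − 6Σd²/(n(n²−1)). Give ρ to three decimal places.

0.257

Ranks of variable 1: 3, 5, 4, 6, 2, 1
Ranks of variable 2: 6, 5, 1, 4, 2, 3
d = r₁ − r₂: -3, 0, 3, 2, 0, -2
d²: 9, 0, 9, 4, 0, 4; Σd² = 26
ρ = 1 − 6·26/(6·35) = 1 − 156/210 = 0.257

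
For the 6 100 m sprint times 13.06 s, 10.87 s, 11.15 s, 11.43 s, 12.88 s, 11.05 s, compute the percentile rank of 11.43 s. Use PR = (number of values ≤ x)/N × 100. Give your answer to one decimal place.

N = 6.
Strictly below 11.43: 3. Equal to 11.43: 1.
PR = 4/6 × 100 = 66.7

66.7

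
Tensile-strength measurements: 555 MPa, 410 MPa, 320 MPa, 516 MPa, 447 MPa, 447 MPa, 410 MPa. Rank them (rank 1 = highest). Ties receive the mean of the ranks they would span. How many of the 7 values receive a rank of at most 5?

4

Sorted (descending): 555, 516, 447, 447, 410, 410, 320
The 2 values of 447 occupy positions 3–4 → average rank (3+4)/2 = 3.5.
The 2 values of 410 occupy positions 5–6 → average rank (5+6)/2 = 5.5.
Ranks ≤ 5: {1, 2, 3.5, 3.5} → 4 values.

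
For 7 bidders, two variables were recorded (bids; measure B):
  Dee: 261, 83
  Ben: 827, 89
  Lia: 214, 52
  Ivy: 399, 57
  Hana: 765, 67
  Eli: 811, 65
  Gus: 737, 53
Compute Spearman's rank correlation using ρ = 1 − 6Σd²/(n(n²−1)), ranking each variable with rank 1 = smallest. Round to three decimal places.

0.571

Ranks of variable 1: 2, 7, 1, 3, 5, 6, 4
Ranks of variable 2: 6, 7, 1, 3, 5, 4, 2
d = r₁ − r₂: -4, 0, 0, 0, 0, 2, 2
d²: 16, 0, 0, 0, 0, 4, 4; Σd² = 24
ρ = 1 − 6·24/(7·48) = 1 − 144/336 = 0.571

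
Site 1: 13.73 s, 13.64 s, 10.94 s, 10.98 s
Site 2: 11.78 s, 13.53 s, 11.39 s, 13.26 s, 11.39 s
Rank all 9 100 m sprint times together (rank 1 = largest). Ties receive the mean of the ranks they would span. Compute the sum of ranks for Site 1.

Sorted (descending): 13.73, 13.64, 13.53, 13.26, 11.78, 11.39, 11.39, 10.98, 10.94
The 2 values of 11.39 occupy positions 6–7 → average rank (6+7)/2 = 6.5.
Site 1 values → pooled ranks: 13.73→1, 13.64→2, 10.94→9, 10.98→8
Rank sum = 1 + 2 + 9 + 8 = 20

20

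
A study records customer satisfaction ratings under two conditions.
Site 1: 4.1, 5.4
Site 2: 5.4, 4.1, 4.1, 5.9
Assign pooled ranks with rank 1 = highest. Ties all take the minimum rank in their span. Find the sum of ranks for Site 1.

6

Sorted (descending): 5.9, 5.4, 5.4, 4.1, 4.1, 4.1
The 2 values of 5.4 occupy positions 2–3 → each gets rank 2.
The 3 values of 4.1 occupy positions 4–6 → each gets rank 4.
Site 1 values → pooled ranks: 4.1→4, 5.4→2
Rank sum = 4 + 2 = 6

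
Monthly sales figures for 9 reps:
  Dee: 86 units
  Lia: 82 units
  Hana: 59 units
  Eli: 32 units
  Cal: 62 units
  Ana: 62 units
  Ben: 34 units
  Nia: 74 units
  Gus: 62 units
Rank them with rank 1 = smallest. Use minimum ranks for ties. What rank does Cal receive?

Sorted (ascending): 32, 34, 59, 62, 62, 62, 74, 82, 86
The 3 values of 62 occupy positions 4–6 → each gets rank 4.
Cal has value 62 units → rank 4.

4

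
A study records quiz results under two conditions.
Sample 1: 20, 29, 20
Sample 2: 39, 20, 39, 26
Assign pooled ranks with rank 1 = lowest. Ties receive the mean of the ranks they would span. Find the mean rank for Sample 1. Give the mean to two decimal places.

Sorted (ascending): 20, 20, 20, 26, 29, 39, 39
The 3 values of 20 occupy positions 1–3 → average rank 2.
The 2 values of 39 occupy positions 6–7 → average rank (6+7)/2 = 6.5.
Sample 1 values → pooled ranks: 20→2, 29→5, 20→2
Mean rank = (2 + 5 + 2) / 3 = 3.00

3.00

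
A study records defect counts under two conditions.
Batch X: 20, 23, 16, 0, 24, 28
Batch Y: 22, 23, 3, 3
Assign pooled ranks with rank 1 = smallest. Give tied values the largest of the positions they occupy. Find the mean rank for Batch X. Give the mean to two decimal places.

Sorted (ascending): 0, 3, 3, 16, 20, 22, 23, 23, 24, 28
The 2 values of 3 occupy positions 2–3 → each gets rank 3.
The 2 values of 23 occupy positions 7–8 → each gets rank 8.
Batch X values → pooled ranks: 20→5, 23→8, 16→4, 0→1, 24→9, 28→10
Mean rank = (5 + 8 + 4 + 1 + 9 + 10) / 6 = 6.17

6.17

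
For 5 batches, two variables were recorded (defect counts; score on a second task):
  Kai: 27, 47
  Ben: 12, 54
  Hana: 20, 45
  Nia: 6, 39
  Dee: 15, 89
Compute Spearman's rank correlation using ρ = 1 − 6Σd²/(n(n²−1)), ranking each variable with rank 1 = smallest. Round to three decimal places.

0.200

Ranks of variable 1: 5, 2, 4, 1, 3
Ranks of variable 2: 3, 4, 2, 1, 5
d = r₁ − r₂: 2, -2, 2, 0, -2
d²: 4, 4, 4, 0, 4; Σd² = 16
ρ = 1 − 6·16/(5·24) = 1 − 96/120 = 0.200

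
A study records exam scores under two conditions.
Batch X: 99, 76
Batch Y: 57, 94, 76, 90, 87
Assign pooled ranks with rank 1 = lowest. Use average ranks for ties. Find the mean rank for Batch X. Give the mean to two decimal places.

4.75

Sorted (ascending): 57, 76, 76, 87, 90, 94, 99
The 2 values of 76 occupy positions 2–3 → average rank (2+3)/2 = 2.5.
Batch X values → pooled ranks: 99→7, 76→2.5
Mean rank = (7 + 2.5) / 2 = 4.75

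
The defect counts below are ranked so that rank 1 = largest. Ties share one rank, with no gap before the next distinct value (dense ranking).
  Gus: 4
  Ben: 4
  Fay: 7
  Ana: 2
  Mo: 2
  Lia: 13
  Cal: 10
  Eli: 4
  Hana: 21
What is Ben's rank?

5

Sorted (descending): 21, 13, 10, 7, 4, 4, 4, 2, 2
The 3 values of 4 share dense rank 5.
The 2 values of 2 share dense rank 6.
Remaining distinct values take the next consecutive integers.
Ben has value 4 → rank 5.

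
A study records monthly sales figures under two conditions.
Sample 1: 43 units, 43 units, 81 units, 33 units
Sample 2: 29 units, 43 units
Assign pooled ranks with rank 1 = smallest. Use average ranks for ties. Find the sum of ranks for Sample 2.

5

Sorted (ascending): 29, 33, 43, 43, 43, 81
The 3 values of 43 occupy positions 3–5 → average rank 4.
Sample 2 values → pooled ranks: 29→1, 43→4
Rank sum = 1 + 4 = 5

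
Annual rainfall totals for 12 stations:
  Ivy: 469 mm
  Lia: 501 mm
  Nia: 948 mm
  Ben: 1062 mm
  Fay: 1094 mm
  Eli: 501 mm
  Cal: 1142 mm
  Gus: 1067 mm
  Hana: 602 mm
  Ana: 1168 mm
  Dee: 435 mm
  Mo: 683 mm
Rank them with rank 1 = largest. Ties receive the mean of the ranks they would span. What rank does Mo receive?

Sorted (descending): 1168, 1142, 1094, 1067, 1062, 948, 683, 602, 501, 501, 469, 435
The 2 values of 501 occupy positions 9–10 → average rank (9+10)/2 = 9.5.
Mo has value 683 mm → rank 7.

7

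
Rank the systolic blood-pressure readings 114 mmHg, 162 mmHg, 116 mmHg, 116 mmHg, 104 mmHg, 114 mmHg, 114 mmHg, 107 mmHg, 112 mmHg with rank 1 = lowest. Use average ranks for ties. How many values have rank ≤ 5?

6

Sorted (ascending): 104, 107, 112, 114, 114, 114, 116, 116, 162
The 3 values of 114 occupy positions 4–6 → average rank 5.
The 2 values of 116 occupy positions 7–8 → average rank (7+8)/2 = 7.5.
Ranks ≤ 5: {1, 2, 3, 5, 5, 5} → 6 values.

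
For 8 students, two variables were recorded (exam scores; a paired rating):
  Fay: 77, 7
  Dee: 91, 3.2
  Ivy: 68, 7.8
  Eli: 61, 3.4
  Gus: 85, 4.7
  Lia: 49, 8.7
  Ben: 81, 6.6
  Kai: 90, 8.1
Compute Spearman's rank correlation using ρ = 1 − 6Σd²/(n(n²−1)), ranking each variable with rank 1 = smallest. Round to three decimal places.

Ranks of variable 1: 4, 8, 3, 2, 6, 1, 5, 7
Ranks of variable 2: 5, 1, 6, 2, 3, 8, 4, 7
d = r₁ − r₂: -1, 7, -3, 0, 3, -7, 1, 0
d²: 1, 49, 9, 0, 9, 49, 1, 0; Σd² = 118
ρ = 1 − 6·118/(8·63) = 1 − 708/504 = -0.405

-0.405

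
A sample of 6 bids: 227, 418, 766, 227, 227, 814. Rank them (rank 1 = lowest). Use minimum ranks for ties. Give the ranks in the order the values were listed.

1, 4, 5, 1, 1, 6

Sorted (ascending): 227, 227, 227, 418, 766, 814
The 3 values of 227 occupy positions 1–3 → each gets rank 1.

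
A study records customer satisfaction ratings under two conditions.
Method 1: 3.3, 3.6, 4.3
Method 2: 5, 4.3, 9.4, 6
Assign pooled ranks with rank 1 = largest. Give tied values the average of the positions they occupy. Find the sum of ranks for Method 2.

Sorted (descending): 9.4, 6, 5, 4.3, 4.3, 3.6, 3.3
The 2 values of 4.3 occupy positions 4–5 → average rank (4+5)/2 = 4.5.
Method 2 values → pooled ranks: 5→3, 4.3→4.5, 9.4→1, 6→2
Rank sum = 3 + 4.5 + 1 + 2 = 10.5

10.5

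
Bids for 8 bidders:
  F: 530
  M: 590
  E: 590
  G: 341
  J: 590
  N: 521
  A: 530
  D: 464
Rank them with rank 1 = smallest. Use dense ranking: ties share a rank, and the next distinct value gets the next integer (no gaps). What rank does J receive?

5

Sorted (ascending): 341, 464, 521, 530, 530, 590, 590, 590
The 2 values of 530 share dense rank 4.
The 3 values of 590 share dense rank 5.
Remaining distinct values take the next consecutive integers.
J has value 590 → rank 5.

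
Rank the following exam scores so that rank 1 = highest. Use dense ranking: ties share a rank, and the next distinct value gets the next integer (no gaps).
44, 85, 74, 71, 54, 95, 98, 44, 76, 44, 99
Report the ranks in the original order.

9, 4, 6, 7, 8, 3, 2, 9, 5, 9, 1

Sorted (descending): 99, 98, 95, 85, 76, 74, 71, 54, 44, 44, 44
The 3 values of 44 share dense rank 9.
Remaining distinct values take the next consecutive integers.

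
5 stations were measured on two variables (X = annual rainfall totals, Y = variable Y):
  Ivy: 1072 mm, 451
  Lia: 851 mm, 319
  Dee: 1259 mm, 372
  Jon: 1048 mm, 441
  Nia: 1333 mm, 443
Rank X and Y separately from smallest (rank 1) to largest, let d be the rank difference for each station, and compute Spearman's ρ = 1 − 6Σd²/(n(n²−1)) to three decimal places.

0.500

Ranks of variable 1: 3, 1, 4, 2, 5
Ranks of variable 2: 5, 1, 2, 3, 4
d = r₁ − r₂: -2, 0, 2, -1, 1
d²: 4, 0, 4, 1, 1; Σd² = 10
ρ = 1 − 6·10/(5·24) = 1 − 60/120 = 0.500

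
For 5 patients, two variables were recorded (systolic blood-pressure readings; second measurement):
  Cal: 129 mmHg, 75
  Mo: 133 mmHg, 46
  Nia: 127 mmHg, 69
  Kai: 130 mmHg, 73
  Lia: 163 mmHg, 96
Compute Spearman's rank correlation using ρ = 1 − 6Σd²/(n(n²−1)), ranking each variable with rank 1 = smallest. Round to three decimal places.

Ranks of variable 1: 2, 4, 1, 3, 5
Ranks of variable 2: 4, 1, 2, 3, 5
d = r₁ − r₂: -2, 3, -1, 0, 0
d²: 4, 9, 1, 0, 0; Σd² = 14
ρ = 1 − 6·14/(5·24) = 1 − 84/120 = 0.300

0.300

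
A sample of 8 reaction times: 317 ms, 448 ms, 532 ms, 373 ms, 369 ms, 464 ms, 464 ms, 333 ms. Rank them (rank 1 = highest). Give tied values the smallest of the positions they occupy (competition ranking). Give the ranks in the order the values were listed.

8, 4, 1, 5, 6, 2, 2, 7

Sorted (descending): 532, 464, 464, 448, 373, 369, 333, 317
The 2 values of 464 occupy positions 2–3 → each gets rank 2.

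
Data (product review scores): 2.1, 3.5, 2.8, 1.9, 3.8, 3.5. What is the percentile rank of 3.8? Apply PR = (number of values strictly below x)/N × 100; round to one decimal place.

83.3

N = 6.
Strictly below 3.8: 5. Equal to 3.8: 1.
PR = 5/6 × 100 = 83.3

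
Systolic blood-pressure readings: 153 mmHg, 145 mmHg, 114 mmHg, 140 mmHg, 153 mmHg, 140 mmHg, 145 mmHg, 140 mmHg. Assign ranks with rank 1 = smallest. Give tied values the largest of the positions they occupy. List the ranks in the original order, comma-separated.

Sorted (ascending): 114, 140, 140, 140, 145, 145, 153, 153
The 3 values of 140 occupy positions 2–4 → each gets rank 4.
The 2 values of 145 occupy positions 5–6 → each gets rank 6.
The 2 values of 153 occupy positions 7–8 → each gets rank 8.

8, 6, 1, 4, 8, 4, 6, 4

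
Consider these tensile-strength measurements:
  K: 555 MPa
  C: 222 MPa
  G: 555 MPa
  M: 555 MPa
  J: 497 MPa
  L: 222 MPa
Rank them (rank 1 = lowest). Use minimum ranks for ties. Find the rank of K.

4

Sorted (ascending): 222, 222, 497, 555, 555, 555
The 2 values of 222 occupy positions 1–2 → each gets rank 1.
The 3 values of 555 occupy positions 4–6 → each gets rank 4.
K has value 555 MPa → rank 4.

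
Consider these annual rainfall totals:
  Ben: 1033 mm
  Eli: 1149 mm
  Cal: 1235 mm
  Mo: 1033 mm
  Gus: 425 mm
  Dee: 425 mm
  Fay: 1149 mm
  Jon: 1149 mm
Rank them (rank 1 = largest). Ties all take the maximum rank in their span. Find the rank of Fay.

Sorted (descending): 1235, 1149, 1149, 1149, 1033, 1033, 425, 425
The 3 values of 1149 occupy positions 2–4 → each gets rank 4.
The 2 values of 1033 occupy positions 5–6 → each gets rank 6.
The 2 values of 425 occupy positions 7–8 → each gets rank 8.
Fay has value 1149 mm → rank 4.

4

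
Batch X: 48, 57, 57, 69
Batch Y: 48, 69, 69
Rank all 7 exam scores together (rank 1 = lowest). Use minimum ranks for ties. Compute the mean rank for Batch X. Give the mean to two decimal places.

Sorted (ascending): 48, 48, 57, 57, 69, 69, 69
The 2 values of 48 occupy positions 1–2 → each gets rank 1.
The 2 values of 57 occupy positions 3–4 → each gets rank 3.
The 3 values of 69 occupy positions 5–7 → each gets rank 5.
Batch X values → pooled ranks: 48→1, 57→3, 57→3, 69→5
Mean rank = (1 + 3 + 3 + 5) / 4 = 3.00

3.00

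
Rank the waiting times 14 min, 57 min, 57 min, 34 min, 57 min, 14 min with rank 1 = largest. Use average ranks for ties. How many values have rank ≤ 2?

Sorted (descending): 57, 57, 57, 34, 14, 14
The 3 values of 57 occupy positions 1–3 → average rank 2.
The 2 values of 14 occupy positions 5–6 → average rank (5+6)/2 = 5.5.
Ranks ≤ 2: {2, 2, 2} → 3 values.

3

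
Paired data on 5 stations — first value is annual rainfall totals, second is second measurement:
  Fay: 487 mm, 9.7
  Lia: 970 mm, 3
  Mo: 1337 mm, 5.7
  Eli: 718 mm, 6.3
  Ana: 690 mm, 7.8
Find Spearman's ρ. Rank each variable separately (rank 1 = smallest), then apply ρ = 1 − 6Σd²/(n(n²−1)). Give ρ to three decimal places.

Ranks of variable 1: 1, 4, 5, 3, 2
Ranks of variable 2: 5, 1, 2, 3, 4
d = r₁ − r₂: -4, 3, 3, 0, -2
d²: 16, 9, 9, 0, 4; Σd² = 38
ρ = 1 − 6·38/(5·24) = 1 − 228/120 = -0.900

-0.900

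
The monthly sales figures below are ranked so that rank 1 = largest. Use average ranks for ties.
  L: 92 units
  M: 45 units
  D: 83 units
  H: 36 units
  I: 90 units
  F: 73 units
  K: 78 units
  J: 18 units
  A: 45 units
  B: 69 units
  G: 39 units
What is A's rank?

Sorted (descending): 92, 90, 83, 78, 73, 69, 45, 45, 39, 36, 18
The 2 values of 45 occupy positions 7–8 → average rank (7+8)/2 = 7.5.
A has value 45 units → rank 7.5.

7.5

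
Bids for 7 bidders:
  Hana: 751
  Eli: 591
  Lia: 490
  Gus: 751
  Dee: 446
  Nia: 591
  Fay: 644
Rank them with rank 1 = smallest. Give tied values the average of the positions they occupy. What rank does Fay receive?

5

Sorted (ascending): 446, 490, 591, 591, 644, 751, 751
The 2 values of 591 occupy positions 3–4 → average rank (3+4)/2 = 3.5.
The 2 values of 751 occupy positions 6–7 → average rank (6+7)/2 = 6.5.
Fay has value 644 → rank 5.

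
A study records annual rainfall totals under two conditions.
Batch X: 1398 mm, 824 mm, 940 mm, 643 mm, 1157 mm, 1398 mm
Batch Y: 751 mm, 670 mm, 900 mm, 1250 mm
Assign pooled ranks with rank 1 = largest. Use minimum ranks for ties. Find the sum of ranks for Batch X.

28

Sorted (descending): 1398, 1398, 1250, 1157, 940, 900, 824, 751, 670, 643
The 2 values of 1398 occupy positions 1–2 → each gets rank 1.
Batch X values → pooled ranks: 1398→1, 824→7, 940→5, 643→10, 1157→4, 1398→1
Rank sum = 1 + 7 + 5 + 10 + 4 + 1 = 28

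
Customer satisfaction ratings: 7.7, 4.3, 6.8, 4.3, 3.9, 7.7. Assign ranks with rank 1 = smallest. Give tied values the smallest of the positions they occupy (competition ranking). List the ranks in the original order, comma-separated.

5, 2, 4, 2, 1, 5

Sorted (ascending): 3.9, 4.3, 4.3, 6.8, 7.7, 7.7
The 2 values of 4.3 occupy positions 2–3 → each gets rank 2.
The 2 values of 7.7 occupy positions 5–6 → each gets rank 5.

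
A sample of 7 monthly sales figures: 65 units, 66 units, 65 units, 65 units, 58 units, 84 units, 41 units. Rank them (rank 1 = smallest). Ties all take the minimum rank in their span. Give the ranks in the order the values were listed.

Sorted (ascending): 41, 58, 65, 65, 65, 66, 84
The 3 values of 65 occupy positions 3–5 → each gets rank 3.

3, 6, 3, 3, 2, 7, 1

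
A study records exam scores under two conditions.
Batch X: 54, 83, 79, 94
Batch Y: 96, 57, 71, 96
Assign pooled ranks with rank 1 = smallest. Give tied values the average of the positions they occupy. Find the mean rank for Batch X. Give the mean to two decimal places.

Sorted (ascending): 54, 57, 71, 79, 83, 94, 96, 96
The 2 values of 96 occupy positions 7–8 → average rank (7+8)/2 = 7.5.
Batch X values → pooled ranks: 54→1, 83→5, 79→4, 94→6
Mean rank = (1 + 5 + 4 + 6) / 4 = 4.00

4.00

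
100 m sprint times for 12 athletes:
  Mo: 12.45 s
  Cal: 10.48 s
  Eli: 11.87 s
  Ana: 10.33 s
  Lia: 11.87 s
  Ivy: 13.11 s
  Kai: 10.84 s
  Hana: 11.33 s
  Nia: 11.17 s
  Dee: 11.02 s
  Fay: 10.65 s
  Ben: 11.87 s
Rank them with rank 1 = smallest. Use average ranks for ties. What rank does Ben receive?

9

Sorted (ascending): 10.33, 10.48, 10.65, 10.84, 11.02, 11.17, 11.33, 11.87, 11.87, 11.87, 12.45, 13.11
The 3 values of 11.87 occupy positions 8–10 → average rank 9.
Ben has value 11.87 s → rank 9.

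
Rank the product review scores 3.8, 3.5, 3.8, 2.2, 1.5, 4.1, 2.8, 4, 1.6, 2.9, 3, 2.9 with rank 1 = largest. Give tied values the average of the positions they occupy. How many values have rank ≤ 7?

6

Sorted (descending): 4.1, 4, 3.8, 3.8, 3.5, 3, 2.9, 2.9, 2.8, 2.2, 1.6, 1.5
The 2 values of 3.8 occupy positions 3–4 → average rank (3+4)/2 = 3.5.
The 2 values of 2.9 occupy positions 7–8 → average rank (7+8)/2 = 7.5.
Ranks ≤ 7: {1, 2, 3.5, 3.5, 5, 6} → 6 values.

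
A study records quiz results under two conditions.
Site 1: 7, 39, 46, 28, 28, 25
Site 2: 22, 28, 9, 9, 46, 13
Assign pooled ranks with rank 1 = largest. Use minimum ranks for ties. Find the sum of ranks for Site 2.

42

Sorted (descending): 46, 46, 39, 28, 28, 28, 25, 22, 13, 9, 9, 7
The 2 values of 46 occupy positions 1–2 → each gets rank 1.
The 3 values of 28 occupy positions 4–6 → each gets rank 4.
The 2 values of 9 occupy positions 10–11 → each gets rank 10.
Site 2 values → pooled ranks: 22→8, 28→4, 9→10, 9→10, 46→1, 13→9
Rank sum = 8 + 4 + 10 + 10 + 1 + 9 = 42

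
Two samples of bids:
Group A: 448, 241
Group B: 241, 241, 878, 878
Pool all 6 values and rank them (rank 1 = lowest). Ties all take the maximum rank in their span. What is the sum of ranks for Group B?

18

Sorted (ascending): 241, 241, 241, 448, 878, 878
The 3 values of 241 occupy positions 1–3 → each gets rank 3.
The 2 values of 878 occupy positions 5–6 → each gets rank 6.
Group B values → pooled ranks: 241→3, 241→3, 878→6, 878→6
Rank sum = 3 + 3 + 6 + 6 = 18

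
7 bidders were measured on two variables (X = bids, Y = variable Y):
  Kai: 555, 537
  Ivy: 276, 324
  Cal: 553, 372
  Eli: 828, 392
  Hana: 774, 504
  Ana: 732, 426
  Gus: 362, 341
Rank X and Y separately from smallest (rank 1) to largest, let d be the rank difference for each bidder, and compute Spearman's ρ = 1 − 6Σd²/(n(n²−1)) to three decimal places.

Ranks of variable 1: 4, 1, 3, 7, 6, 5, 2
Ranks of variable 2: 7, 1, 3, 4, 6, 5, 2
d = r₁ − r₂: -3, 0, 0, 3, 0, 0, 0
d²: 9, 0, 0, 9, 0, 0, 0; Σd² = 18
ρ = 1 − 6·18/(7·48) = 1 − 108/336 = 0.679

0.679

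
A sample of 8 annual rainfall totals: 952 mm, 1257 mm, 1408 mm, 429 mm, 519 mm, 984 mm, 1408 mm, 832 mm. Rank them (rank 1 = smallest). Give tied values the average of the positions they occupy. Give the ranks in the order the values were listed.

Sorted (ascending): 429, 519, 832, 952, 984, 1257, 1408, 1408
The 2 values of 1408 occupy positions 7–8 → average rank (7+8)/2 = 7.5.

4, 6, 7.5, 1, 2, 5, 7.5, 3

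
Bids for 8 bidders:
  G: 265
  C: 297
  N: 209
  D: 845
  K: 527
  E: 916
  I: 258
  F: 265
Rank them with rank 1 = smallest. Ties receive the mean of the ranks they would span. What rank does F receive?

Sorted (ascending): 209, 258, 265, 265, 297, 527, 845, 916
The 2 values of 265 occupy positions 3–4 → average rank (3+4)/2 = 3.5.
F has value 265 → rank 3.5.

3.5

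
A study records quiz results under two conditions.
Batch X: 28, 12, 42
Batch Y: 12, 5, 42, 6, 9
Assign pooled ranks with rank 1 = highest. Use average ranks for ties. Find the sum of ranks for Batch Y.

Sorted (descending): 42, 42, 28, 12, 12, 9, 6, 5
The 2 values of 42 occupy positions 1–2 → average rank (1+2)/2 = 1.5.
The 2 values of 12 occupy positions 4–5 → average rank (4+5)/2 = 4.5.
Batch Y values → pooled ranks: 12→4.5, 5→8, 42→1.5, 6→7, 9→6
Rank sum = 4.5 + 8 + 1.5 + 7 + 6 = 27

27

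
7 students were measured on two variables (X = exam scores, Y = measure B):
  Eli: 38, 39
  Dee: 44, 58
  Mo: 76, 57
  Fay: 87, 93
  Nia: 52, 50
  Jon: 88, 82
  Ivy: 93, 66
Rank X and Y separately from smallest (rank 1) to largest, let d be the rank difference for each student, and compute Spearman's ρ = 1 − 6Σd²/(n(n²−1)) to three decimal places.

0.750

Ranks of variable 1: 1, 2, 4, 5, 3, 6, 7
Ranks of variable 2: 1, 4, 3, 7, 2, 6, 5
d = r₁ − r₂: 0, -2, 1, -2, 1, 0, 2
d²: 0, 4, 1, 4, 1, 0, 4; Σd² = 14
ρ = 1 − 6·14/(7·48) = 1 − 84/336 = 0.750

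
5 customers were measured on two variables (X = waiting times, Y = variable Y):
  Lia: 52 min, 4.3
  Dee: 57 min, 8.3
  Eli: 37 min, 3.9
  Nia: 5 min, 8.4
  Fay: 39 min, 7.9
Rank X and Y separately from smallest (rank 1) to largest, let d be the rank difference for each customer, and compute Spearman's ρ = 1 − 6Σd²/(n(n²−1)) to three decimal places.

-0.100

Ranks of variable 1: 4, 5, 2, 1, 3
Ranks of variable 2: 2, 4, 1, 5, 3
d = r₁ − r₂: 2, 1, 1, -4, 0
d²: 4, 1, 1, 16, 0; Σd² = 22
ρ = 1 − 6·22/(5·24) = 1 − 132/120 = -0.100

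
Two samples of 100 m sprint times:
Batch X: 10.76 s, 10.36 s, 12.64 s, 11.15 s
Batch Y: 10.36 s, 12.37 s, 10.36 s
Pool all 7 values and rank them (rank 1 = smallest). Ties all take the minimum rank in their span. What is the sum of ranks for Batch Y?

8

Sorted (ascending): 10.36, 10.36, 10.36, 10.76, 11.15, 12.37, 12.64
The 3 values of 10.36 occupy positions 1–3 → each gets rank 1.
Batch Y values → pooled ranks: 10.36→1, 12.37→6, 10.36→1
Rank sum = 1 + 6 + 1 = 8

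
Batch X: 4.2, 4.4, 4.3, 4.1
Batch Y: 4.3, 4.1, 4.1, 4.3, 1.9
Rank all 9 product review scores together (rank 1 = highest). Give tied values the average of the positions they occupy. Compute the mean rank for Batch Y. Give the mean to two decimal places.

Sorted (descending): 4.4, 4.3, 4.3, 4.3, 4.2, 4.1, 4.1, 4.1, 1.9
The 3 values of 4.3 occupy positions 2–4 → average rank 3.
The 3 values of 4.1 occupy positions 6–8 → average rank 7.
Batch Y values → pooled ranks: 4.3→3, 4.1→7, 4.1→7, 4.3→3, 1.9→9
Mean rank = (3 + 7 + 7 + 3 + 9) / 5 = 5.80

5.80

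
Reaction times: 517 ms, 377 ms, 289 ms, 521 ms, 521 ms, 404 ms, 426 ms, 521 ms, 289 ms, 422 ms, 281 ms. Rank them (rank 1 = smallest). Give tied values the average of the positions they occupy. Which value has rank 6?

422

Sorted (ascending): 281, 289, 289, 377, 404, 422, 426, 517, 521, 521, 521
The 2 values of 289 occupy positions 2–3 → average rank (2+3)/2 = 2.5.
The 3 values of 521 occupy positions 9–11 → average rank 10.
Rank 6 → value 422.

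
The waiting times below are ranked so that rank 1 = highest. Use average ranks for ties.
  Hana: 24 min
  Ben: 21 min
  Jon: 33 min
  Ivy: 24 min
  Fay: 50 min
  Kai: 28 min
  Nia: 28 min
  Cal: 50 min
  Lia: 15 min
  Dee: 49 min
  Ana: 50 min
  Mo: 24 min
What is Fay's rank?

Sorted (descending): 50, 50, 50, 49, 33, 28, 28, 24, 24, 24, 21, 15
The 3 values of 50 occupy positions 1–3 → average rank 2.
The 2 values of 28 occupy positions 6–7 → average rank (6+7)/2 = 6.5.
The 3 values of 24 occupy positions 8–10 → average rank 9.
Fay has value 50 min → rank 2.

2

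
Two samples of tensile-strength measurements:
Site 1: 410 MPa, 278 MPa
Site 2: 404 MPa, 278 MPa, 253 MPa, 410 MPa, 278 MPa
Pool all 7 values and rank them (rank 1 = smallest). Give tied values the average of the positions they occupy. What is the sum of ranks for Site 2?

Sorted (ascending): 253, 278, 278, 278, 404, 410, 410
The 3 values of 278 occupy positions 2–4 → average rank 3.
The 2 values of 410 occupy positions 6–7 → average rank (6+7)/2 = 6.5.
Site 2 values → pooled ranks: 404→5, 278→3, 253→1, 410→6.5, 278→3
Rank sum = 5 + 3 + 1 + 6.5 + 3 = 18.5

18.5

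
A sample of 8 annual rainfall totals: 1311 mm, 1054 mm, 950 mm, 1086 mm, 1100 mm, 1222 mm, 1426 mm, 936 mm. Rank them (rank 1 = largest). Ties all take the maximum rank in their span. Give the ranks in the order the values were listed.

2, 6, 7, 5, 4, 3, 1, 8

Sorted (descending): 1426, 1311, 1222, 1100, 1086, 1054, 950, 936
No ties — each value takes its position as its rank.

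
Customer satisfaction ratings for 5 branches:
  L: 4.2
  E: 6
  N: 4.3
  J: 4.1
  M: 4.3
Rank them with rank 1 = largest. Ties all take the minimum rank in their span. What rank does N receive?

Sorted (descending): 6, 4.3, 4.3, 4.2, 4.1
The 2 values of 4.3 occupy positions 2–3 → each gets rank 2.
N has value 4.3 → rank 2.

2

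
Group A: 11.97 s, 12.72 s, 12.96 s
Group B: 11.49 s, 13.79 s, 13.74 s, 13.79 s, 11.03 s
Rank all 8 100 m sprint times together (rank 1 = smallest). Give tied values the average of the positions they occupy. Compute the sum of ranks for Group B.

24

Sorted (ascending): 11.03, 11.49, 11.97, 12.72, 12.96, 13.74, 13.79, 13.79
The 2 values of 13.79 occupy positions 7–8 → average rank (7+8)/2 = 7.5.
Group B values → pooled ranks: 11.49→2, 13.79→7.5, 13.74→6, 13.79→7.5, 11.03→1
Rank sum = 2 + 7.5 + 6 + 7.5 + 1 = 24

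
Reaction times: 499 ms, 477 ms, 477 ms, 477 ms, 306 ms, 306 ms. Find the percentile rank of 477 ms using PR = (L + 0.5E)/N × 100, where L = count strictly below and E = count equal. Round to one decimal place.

N = 6.
Strictly below 477: 2. Equal to 477: 3.
PR = (2 + 0.5·3)/6 × 100 = 58.3

58.3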